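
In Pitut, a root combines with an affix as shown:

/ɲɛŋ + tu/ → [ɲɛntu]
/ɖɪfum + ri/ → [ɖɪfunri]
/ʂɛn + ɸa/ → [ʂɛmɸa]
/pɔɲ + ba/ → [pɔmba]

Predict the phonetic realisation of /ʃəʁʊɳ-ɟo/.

The data show regressive place assimilation: /ŋ/ → [n] before /t/; /m/ → [n] before /r/; /n/ → [m] before /ɸ/; /ɲ/ → [m] before /b/. In each pair only place changes, matching the following consonant, while manner and voice stay constant.
/ɳ/ is a voiced retroflex nasal. The following trigger /ɟ/ is palatal, so /ɳ/ must become palatal as well.
A voiced palatal nasal is [ɲ], so the surface segment is [ɲ].

[ʃəʁʊɲɟo]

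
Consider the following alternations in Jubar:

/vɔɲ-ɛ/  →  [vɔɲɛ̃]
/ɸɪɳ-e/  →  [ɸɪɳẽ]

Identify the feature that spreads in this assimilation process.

nasality

The vowel /ɛ/ surfaces as nasalised [ɛ̃] next to the preceding nasal /ɲ/ — it has acquired the [+nasal] feature of its neighbour.
The other form shows the same pattern: /e/ → [ẽ] after /ɳ/ — each time a vowel is nasalised next to a preceding nasal.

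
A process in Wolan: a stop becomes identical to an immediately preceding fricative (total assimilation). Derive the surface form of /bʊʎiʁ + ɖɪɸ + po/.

/ɖ/ is the segment targeted by the rule; it sits immediately after /ʁ/, so it assimilates completely and surfaces as [ʁ].
At the second juncture, /p/ likewise becomes [ɸ] adjacent to /ɸ/.

[bʊʎiʁʁɪɸɸo]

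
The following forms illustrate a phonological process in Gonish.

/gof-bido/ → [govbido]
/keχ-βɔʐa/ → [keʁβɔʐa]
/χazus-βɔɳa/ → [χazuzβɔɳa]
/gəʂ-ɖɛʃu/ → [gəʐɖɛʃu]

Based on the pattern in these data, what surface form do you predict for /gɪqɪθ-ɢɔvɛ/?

[gɪqɪðɢɔvɛ]

The data show regressive voicing assimilation: /f/ → [v] before /b/; /χ/ → [ʁ] before /β/; /s/ → [z] before /β/; /ʂ/ → [ʐ] before /ɖ/. In each pair only voicing changes, matching the following consonant, while place and manner stay constant.
/θ/ is a voiceless dental fricative. The following trigger /ɢ/ is voiced, so /θ/ must become voiced as well.
Changing only its voicing to voiced gives [ð] — the voiced dental fricative.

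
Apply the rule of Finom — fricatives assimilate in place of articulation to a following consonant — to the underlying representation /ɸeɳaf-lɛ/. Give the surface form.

[ɸeɳaslɛ]

/f/ is a voiceless labiodental fricative. The following trigger /l/ is alveolar, so /f/ must become alveolar as well.
The voiceless alveolar fricative is [s], so /f/ → [s].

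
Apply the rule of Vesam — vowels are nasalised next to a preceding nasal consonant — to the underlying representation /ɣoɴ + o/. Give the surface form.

/o/ sits next to the nasal /ɴ/ and is therefore nasalised to [õ].

[ɣoɴõ]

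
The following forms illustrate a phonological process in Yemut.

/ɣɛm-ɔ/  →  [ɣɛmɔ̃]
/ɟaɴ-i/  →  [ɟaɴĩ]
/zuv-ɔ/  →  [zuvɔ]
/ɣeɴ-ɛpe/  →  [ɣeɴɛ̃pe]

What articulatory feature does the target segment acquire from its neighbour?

The vowel /ɔ/ surfaces as nasalised [ɔ̃] next to the preceding nasal /m/ — it has acquired the [+nasal] feature of its neighbour.
Likewise in the remaining data: /i/ → [ĩ] after /ɴ/; /ɛ/ → [ɛ̃] after /ɴ/ — each time a vowel is nasalised next to a preceding nasal.
No change occurs in [zuvɔ] because the vowel at the boundary is adjacent to an oral consonant, not a nasal (/ɔ/ next to /v/).

nasality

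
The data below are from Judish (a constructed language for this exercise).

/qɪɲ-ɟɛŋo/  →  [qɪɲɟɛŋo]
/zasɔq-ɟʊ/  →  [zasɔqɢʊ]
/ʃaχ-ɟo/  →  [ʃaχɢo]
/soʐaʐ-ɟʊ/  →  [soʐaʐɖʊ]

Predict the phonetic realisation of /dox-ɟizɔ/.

The data show progressive place assimilation: /ɟ/ → [ɢ] after /q/; /ɟ/ → [ɢ] after /χ/; /ɟ/ → [ɖ] after /ʐ/. In each pair only place changes, matching the preceding consonant, while manner and voice stay constant.
Nothing changes in [qɪɲɟɛŋo]: there the adjacent consonants already agree in place (/ɟ/ and /ɲ/ are both palatal), so this form is consistent with the same rule.
/ɟ/ is a voiced palatal stop. The preceding trigger /x/ is velar, so /ɟ/ must become velar as well.
A voiced velar stop is [g], so the surface segment is [g].

[doxgizɔ]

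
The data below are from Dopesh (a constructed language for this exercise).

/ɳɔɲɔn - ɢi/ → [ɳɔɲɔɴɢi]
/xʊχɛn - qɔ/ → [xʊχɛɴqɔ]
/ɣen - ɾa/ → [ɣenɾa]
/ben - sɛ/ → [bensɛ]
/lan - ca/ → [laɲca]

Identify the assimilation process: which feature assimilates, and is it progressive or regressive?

regressive place assimilation

Underlying /n/ is realised as [ɴ] next to /ɢ/; /ɢ/ itself does not change.
The change alveolar → uvular matches the place of the following /ɢ/, identifying this as place assimilation.
Manner and voice are unchanged, so the assimilation is partial, not total.
The other alternating forms pattern the same way: /n/ → [ɴ] before /q/ (alveolar → uvular, matching uvular); /n/ → [ɲ] before /c/ (alveolar → palatal, matching palatal) — only place changes, and always toward the following segment.
No alternation appears in [ɣenɾa], [bensɛ]: there the adjacent consonants already agree in place (/n/ and /ɾ/ are both alveolar; /n/ and /s/ are both alveolar), so these forms are consistent with the same rule.
The trigger is the following segment, so the direction is regressive (anticipatory).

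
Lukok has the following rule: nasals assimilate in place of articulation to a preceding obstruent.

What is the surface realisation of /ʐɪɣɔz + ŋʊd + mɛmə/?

[ʐɪɣɔznʊdnɛmə]

/ŋ/ is a voiced velar nasal. The preceding trigger /z/ is alveolar, so /ŋ/ must become alveolar as well.
A voiced alveolar nasal is [n], so the surface segment is [n].
At the second juncture, /m/ likewise becomes [n] adjacent to /d/.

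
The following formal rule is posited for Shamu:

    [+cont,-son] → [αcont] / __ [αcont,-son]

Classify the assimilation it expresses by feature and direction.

regressive manner assimilation

The shared variable α links the value of [cont] on the target to that of the neighbouring obstruent. [cont] distinguishes stops from fricatives — a manner-of-articulation feature — so this is manner assimilation.
The conditioning segment sits to the right of the focus bar, meaning the trigger follows the segment that changes — regressive assimilation.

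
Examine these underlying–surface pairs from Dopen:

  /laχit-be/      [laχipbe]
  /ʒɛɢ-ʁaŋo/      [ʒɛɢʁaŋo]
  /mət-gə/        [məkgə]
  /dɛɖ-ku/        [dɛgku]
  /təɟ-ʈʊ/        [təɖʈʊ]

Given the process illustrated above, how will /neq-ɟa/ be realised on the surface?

[necɟa]

The data show regressive place assimilation: /t/ → [p] before /b/; /t/ → [k] before /g/; /ɖ/ → [g] before /k/; /ɟ/ → [ɖ] before /ʈ/. In each pair only place changes, matching the following consonant, while manner and voice stay constant.
No alternation appears in [ʒɛɢʁaŋo]: there the adjacent consonants already agree in place (/ɢ/ and /ʁ/ are both uvular), so this form is consistent with the same rule.
The rule targets /q/ (voiceless uvular stop), which sits before the trigger /ɟ/ (palatal).
A voiceless palatal stop is [c], so the surface segment is [c].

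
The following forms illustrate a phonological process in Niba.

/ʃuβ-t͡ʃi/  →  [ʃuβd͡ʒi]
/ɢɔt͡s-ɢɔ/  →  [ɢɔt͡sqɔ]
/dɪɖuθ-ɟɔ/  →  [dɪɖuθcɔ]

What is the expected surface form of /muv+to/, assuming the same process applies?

The data show progressive voicing assimilation: /t͡ʃ/ → [d͡ʒ] after /β/; /ɢ/ → [q] after /t͡s/; /ɟ/ → [c] after /θ/. In each pair only voicing changes, matching the preceding consonant, while place and manner stay constant.
/t/ is a voiceless alveolar stop. The preceding trigger /v/ is voiced, so /t/ must become voiced as well.
A voiced alveolar stop is [d], so the surface segment is [d].

[muvdo]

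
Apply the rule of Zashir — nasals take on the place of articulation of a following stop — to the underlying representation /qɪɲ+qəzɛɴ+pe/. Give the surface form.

[qɪɴqəzɛmpe]

The rule targets /ɲ/ (voiced palatal nasal), which sits before the trigger /q/ (uvular).
The voiced uvular nasal is [ɴ], so /ɲ/ → [ɴ].
The same rule applies at the second boundary: /ɴ/ → [m] next to /p/.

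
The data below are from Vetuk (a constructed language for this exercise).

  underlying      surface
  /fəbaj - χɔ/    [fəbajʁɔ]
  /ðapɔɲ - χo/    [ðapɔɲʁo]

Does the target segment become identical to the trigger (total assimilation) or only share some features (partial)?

Comparing underlying and surface forms, /χ/ → [ʁ] is the alternation; the neighbouring /j/ is constant.
/χ/ is voiceless while /j/ is voiced; the output [ʁ] is voiced, matching the trigger — so the feature that spreads is voicing.
Place and manner are unchanged, so the assimilation is partial, not total.
Checking the remaining alternation: /χ/ → [ʁ] after /ɲ/ (voiceless → voiced, matching voiced) — only voicing changes, and always toward the preceding segment.

partial assimilation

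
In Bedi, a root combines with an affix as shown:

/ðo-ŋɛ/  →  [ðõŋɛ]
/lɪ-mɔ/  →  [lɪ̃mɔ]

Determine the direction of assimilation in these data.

The vowel /o/ surfaces as nasalised [õ] next to the following nasal /ŋ/ — it has acquired the [+nasal] feature of its neighbour.
The other form shows the same pattern: /ɪ/ → [ɪ̃] before /m/ — each time a vowel is nasalised next to a following nasal.
Because the conditioning nasal is to the right of the vowel that changes, the process is regressive (anticipatory).

regressive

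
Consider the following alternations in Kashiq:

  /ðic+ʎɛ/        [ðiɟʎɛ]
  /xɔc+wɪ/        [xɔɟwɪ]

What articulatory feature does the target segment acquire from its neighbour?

voicing

The segment that alternates is /c/, which surfaces as [ɟ] when adjacent to /ʎ/.
The change voiceless → voiced matches the voicing of the following /ʎ/, identifying this as voicing assimilation.
The same holds elsewhere in the data: /c/ → [ɟ] before /w/ (voiceless → voiced, matching voiced) — only voicing changes, and always toward the following segment.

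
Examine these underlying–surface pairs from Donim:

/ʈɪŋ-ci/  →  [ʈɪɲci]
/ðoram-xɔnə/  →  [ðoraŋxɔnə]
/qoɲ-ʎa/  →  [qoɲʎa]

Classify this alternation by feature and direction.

regressive place assimilation

The segment that alternates is /ŋ/, which surfaces as [ɲ] when adjacent to /c/.
/ŋ/ is velar while /c/ is palatal; the output [ɲ] is palatal, matching the trigger — so the feature that spreads is place.
Manner and voice are unchanged, so the assimilation is partial, not total.
The other alternating form patterns the same way: /m/ → [ŋ] before /x/ (bilabial → velar, matching velar) — only place changes, and always toward the following segment.
Nothing changes in [qoɲʎa]: there the adjacent consonants already agree in place (/ɲ/ and /ʎ/ are both palatal), so this form is consistent with the same rule.
The trigger is the following segment, so the direction is regressive (anticipatory).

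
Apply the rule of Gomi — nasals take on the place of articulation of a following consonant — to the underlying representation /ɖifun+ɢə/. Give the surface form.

/n/ is a voiced alveolar nasal. The following trigger /ɢ/ is uvular, so /n/ must become uvular as well.
A voiced uvular nasal is [ɴ], so the surface segment is [ɴ].

[ɖifuɴɢə]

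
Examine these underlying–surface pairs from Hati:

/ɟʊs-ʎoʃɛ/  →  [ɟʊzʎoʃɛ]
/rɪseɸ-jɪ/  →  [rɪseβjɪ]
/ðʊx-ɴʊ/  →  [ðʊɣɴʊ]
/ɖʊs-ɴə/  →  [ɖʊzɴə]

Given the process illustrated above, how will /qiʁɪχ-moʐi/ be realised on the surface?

[qiʁɪʁmoʐi]

The data show regressive voicing assimilation: /s/ → [z] before /ʎ/; /ɸ/ → [β] before /j/; /x/ → [ɣ] before /ɴ/; /s/ → [z] before /ɴ/. In each pair only voicing changes, matching the following consonant, while place and manner stay constant.
The rule targets /χ/ (voiceless uvular fricative), which sits before the trigger /m/ (voiced).
The voiced uvular fricative is [ʁ], so /χ/ → [ʁ].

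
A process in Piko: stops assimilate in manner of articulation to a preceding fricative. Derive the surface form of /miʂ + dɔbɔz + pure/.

[miʂzɔbɔzɸure]

The rule targets /d/ (voiced alveolar stop), which sits after the trigger /ʂ/ (fricative).
The voiced alveolar fricative is [z], so /d/ → [z].
At the second juncture, /p/ likewise becomes [ɸ] adjacent to /z/.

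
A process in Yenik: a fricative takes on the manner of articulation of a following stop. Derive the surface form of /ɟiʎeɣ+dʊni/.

The rule targets /ɣ/ (voiced velar fricative), which sits before the trigger /d/ (stop).
A voiced velar stop is [g], so the surface segment is [g].

[ɟiʎegdʊni]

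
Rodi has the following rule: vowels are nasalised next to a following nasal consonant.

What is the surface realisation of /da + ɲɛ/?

/a/ sits next to the nasal /ɲ/ and is therefore nasalised to [ã].

[dãɲɛ]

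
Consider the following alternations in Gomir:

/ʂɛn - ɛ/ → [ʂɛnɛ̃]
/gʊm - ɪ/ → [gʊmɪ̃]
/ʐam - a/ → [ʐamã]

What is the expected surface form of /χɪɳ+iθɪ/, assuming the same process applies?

The data show progressive nasality assimilation (vowel nasalisation): /ɛ/ → [ɛ̃] after /n/; /ɪ/ → [ɪ̃] after /m/; /a/ → [ã] after /m/ — a vowel is nasalised by an immediately preceding nasal consonant.
The vowel /i/ is adjacent to the preceding nasal /ɳ/, so it acquires [+nasal] and surfaces as [ĩ].

[χɪɳĩθɪ]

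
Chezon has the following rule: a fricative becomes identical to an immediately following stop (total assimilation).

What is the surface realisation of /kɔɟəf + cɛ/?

/f/ is the segment targeted by the rule; it sits immediately before /c/, so it assimilates completely and surfaces as [c].

[kɔɟəccɛ]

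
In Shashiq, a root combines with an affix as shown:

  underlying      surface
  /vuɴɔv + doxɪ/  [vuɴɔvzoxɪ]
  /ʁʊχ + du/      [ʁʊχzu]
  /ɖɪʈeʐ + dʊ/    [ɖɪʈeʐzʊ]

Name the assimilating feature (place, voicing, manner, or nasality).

Underlying /d/ is realised as [z] next to /v/; /v/ itself does not change.
The change stop → fricative matches the manner of the preceding /v/, identifying this as manner assimilation.
The other alternating forms pattern the same way: /d/ → [z] after /χ/ (stop → fricative, matching a fricative); /d/ → [z] after /ʐ/ (stop → fricative, matching a fricative) — only manner changes, and always toward the preceding segment.

manner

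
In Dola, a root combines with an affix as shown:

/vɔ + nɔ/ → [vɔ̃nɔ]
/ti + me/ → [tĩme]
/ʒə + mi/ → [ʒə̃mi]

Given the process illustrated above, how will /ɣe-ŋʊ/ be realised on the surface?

[ɣẽŋʊ]

The data show regressive nasality assimilation (vowel nasalisation): /ɔ/ → [ɔ̃] before /n/; /i/ → [ĩ] before /m/; /ə/ → [ə̃] before /m/ — a vowel is nasalised by an immediately following nasal consonant.
The vowel /e/ is adjacent to the following nasal /ŋ/, so it acquires [+nasal] and surfaces as [ẽ].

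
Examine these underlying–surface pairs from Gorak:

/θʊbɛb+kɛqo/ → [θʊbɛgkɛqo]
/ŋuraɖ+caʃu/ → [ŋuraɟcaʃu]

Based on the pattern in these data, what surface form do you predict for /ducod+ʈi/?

The data show regressive place assimilation: /b/ → [g] before /k/; /ɖ/ → [ɟ] before /c/. In each pair only place changes, matching the following consonant, while manner and voice stay constant.
/d/ is a voiced alveolar stop. The following trigger /ʈ/ is retroflex, so /d/ must become retroflex as well.
The voiced retroflex stop is [ɖ], so /d/ → [ɖ].

[ducoɖʈi]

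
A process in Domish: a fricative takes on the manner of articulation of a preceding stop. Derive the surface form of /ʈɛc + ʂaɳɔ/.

[ʈɛcʈaɳɔ]

The rule targets /ʂ/ (voiceless retroflex fricative), which sits after the trigger /c/ (stop).
Changing only its manner to stop gives [ʈ] — the voiceless retroflex stop.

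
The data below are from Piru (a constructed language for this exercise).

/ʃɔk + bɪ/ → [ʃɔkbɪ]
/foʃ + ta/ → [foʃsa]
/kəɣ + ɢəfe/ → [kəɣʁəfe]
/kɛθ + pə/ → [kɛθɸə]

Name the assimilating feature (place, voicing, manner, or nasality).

manner

Comparing underlying and surface forms, /t/ → [s] is the alternation; the neighbouring /ʃ/ is constant.
/t/ is a stop while /ʃ/ is a fricative; the output [s] is a fricative, matching the trigger — so the feature that spreads is manner.
The other alternating forms pattern the same way: /ɢ/ → [ʁ] after /ɣ/ (stop → fricative, matching a fricative); /p/ → [ɸ] after /θ/ (stop → fricative, matching a fricative) — only manner changes, and always toward the preceding segment.
No alternation appears in [ʃɔkbɪ]: there the adjacent consonants already agree in manner (/b/ and /k/ are both stops), so this form is consistent with the same rule.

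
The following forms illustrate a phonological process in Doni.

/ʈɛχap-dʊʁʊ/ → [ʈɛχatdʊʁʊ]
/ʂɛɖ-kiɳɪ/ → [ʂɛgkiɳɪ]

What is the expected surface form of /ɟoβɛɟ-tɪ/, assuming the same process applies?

The data show regressive place assimilation: /p/ → [t] before /d/; /ɖ/ → [g] before /k/. In each pair only place changes, matching the following consonant, while manner and voice stay constant.
/ɟ/ is a voiced palatal stop. The following trigger /t/ is alveolar, so /ɟ/ must become alveolar as well.
Changing only its place to alveolar gives [d] — the voiced alveolar stop.

[ɟoβɛdtɪ]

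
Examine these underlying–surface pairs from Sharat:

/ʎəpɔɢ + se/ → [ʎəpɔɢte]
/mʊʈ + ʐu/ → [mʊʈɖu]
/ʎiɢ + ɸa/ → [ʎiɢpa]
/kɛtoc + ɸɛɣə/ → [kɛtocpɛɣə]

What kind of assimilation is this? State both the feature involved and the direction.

Comparing underlying and surface forms, /s/ → [t] is the alternation; the neighbouring /ɢ/ is constant.
The change fricative → stop matches the manner of the preceding /ɢ/, identifying this as manner assimilation.
Place and voice are unchanged, so the assimilation is partial, not total.
The other alternating forms pattern the same way: /ʐ/ → [ɖ] after /ʈ/ (fricative → stop, matching a stop); /ɸ/ → [p] after /ɢ/ (fricative → stop, matching a stop); /ɸ/ → [p] after /c/ (fricative → stop, matching a stop) — only manner changes, and always toward the preceding segment.
Since the segment that changes follows the conditioning segment, the assimilation is progressive.

progressive manner assimilation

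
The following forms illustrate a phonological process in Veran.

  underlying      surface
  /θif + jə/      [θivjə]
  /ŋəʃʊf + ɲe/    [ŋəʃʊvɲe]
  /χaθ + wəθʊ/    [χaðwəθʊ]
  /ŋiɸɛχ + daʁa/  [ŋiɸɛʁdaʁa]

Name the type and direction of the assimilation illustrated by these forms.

Comparing underlying and surface forms, /f/ → [v] is the alternation; the neighbouring /j/ is constant.
/f/ is voiceless while /j/ is voiced; the output [v] is voiced, matching the trigger — so the feature that spreads is voicing.
Place and manner are unchanged, so the assimilation is partial, not total.
The other alternating forms pattern the same way: /f/ → [v] before /ɲ/ (voiceless → voiced, matching voiced); /θ/ → [ð] before /w/ (voiceless → voiced, matching voiced); /χ/ → [ʁ] before /d/ (voiceless → voiced, matching voiced) — only voicing changes, and always toward the following segment.
The trigger is the following segment, so the direction is regressive (anticipatory).

regressive voicing assimilation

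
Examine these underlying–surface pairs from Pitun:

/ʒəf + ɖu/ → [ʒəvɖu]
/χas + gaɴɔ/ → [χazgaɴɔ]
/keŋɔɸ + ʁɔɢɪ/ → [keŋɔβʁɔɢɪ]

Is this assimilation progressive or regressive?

Underlying /f/ is realised as [v] next to /ɖ/; /ɖ/ itself does not change.
The change voiceless → voiced matches the voicing of the following /ɖ/, identifying this as voicing assimilation.
Checking the remaining alternations: /s/ → [z] before /g/ (voiceless → voiced, matching voiced); /ɸ/ → [β] before /ʁ/ (voiceless → voiced, matching voiced) — only voicing changes, and always toward the following segment.
Since the segment that changes precedes the conditioning segment, the assimilation is regressive.

regressive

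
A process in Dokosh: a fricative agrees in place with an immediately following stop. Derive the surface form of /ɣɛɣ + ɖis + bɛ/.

[ɣɛʐɖiɸbɛ]

/ɣ/ is a voiced velar fricative. The following trigger /ɖ/ is retroflex, so /ɣ/ must become retroflex as well.
The voiced retroflex fricative is [ʐ], so /ɣ/ → [ʐ].
At the second juncture, /s/ likewise becomes [ɸ] adjacent to /b/.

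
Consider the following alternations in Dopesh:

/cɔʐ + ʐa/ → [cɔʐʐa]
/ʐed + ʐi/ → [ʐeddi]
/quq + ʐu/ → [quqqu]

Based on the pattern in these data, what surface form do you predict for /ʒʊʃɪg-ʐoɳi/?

The data show progressive total assimilation (/ʐ/ → [d] after /d/; /ʐ/ → [q] after /q/): in every case the target segment becomes identical to its preceding neighbour, copying more than a single feature.
In [cɔʐʐa] the two consonants at the boundary are already identical (/ʐ/ + /ʐ/), so the rule applies vacuously and nothing changes.
/ʐ/ is the segment targeted by the rule; it sits immediately after /g/, so it assimilates completely and surfaces as [g].

[ʒʊʃɪggoɳi]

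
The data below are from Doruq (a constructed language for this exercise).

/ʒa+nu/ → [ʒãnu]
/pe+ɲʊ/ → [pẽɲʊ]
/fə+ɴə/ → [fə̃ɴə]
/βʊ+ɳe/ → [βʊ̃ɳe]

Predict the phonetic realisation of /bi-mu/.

The data show regressive nasality assimilation (vowel nasalisation): /a/ → [ã] before /n/; /e/ → [ẽ] before /ɲ/; /ə/ → [ə̃] before /ɴ/; /ʊ/ → [ʊ̃] before /ɳ/ — a vowel is nasalised by an immediately following nasal consonant.
The vowel /i/ is adjacent to the following nasal /m/, so it acquires [+nasal] and surfaces as [ĩ].

[bĩmu]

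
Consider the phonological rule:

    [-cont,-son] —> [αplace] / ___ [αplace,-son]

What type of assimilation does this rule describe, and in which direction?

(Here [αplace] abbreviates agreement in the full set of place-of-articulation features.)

The shared variable α links the value of the place features (abbreviated [place]) on the target to the same value on the neighbouring segment, so place is the feature that assimilates.
Since the environment is written after the underscore, the trigger follows the target; the direction is regressive.

regressive place assimilation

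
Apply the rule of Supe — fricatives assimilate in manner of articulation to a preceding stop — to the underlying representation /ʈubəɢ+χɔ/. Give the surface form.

[ʈubəɢqɔ]

/χ/ is a voiceless uvular fricative. The preceding trigger /ɢ/ is a stop, so /χ/ must become a stop as well.
A voiceless uvular stop is [q], so the surface segment is [q].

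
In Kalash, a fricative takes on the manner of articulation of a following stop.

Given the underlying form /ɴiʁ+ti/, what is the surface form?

The rule targets /ʁ/ (voiced uvular fricative), which sits before the trigger /t/ (stop).
Changing only its manner to stop gives [ɢ] — the voiced uvular stop.

[ɴiɢti]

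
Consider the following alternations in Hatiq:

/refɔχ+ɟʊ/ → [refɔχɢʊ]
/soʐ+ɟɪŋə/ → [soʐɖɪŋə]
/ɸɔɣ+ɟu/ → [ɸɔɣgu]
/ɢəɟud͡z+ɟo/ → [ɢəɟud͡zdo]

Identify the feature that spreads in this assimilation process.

place

Comparing underlying and surface forms, /ɟ/ → [ɢ] is the alternation; the neighbouring /χ/ is constant.
The change palatal → uvular matches the place of the preceding /χ/, identifying this as place assimilation.
The other alternating forms pattern the same way: /ɟ/ → [ɖ] after /ʐ/ (palatal → retroflex, matching retroflex); /ɟ/ → [g] after /ɣ/ (palatal → velar, matching velar); /ɟ/ → [d] after /d͡z/ (palatal → alveolar, matching alveolar) — only place changes, and always toward the preceding segment.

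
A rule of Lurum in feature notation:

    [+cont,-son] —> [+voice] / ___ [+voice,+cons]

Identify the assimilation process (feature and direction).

regressive voicing assimilation

The structural change is [+voice], and the conditioning segment [+voice,+cons] (a voiced consonant) is itself voiced, so the target comes to share the voicing of its neighbour — voicing assimilation.
The conditioning segment sits to the right of the focus bar, meaning the trigger follows the segment that changes — regressive assimilation.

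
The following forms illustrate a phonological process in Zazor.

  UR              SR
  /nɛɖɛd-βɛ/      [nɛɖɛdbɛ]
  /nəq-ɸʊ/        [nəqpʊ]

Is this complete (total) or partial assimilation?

The segment that alternates is /β/, which surfaces as [b] when adjacent to /d/.
The change fricative → stop matches the manner of the preceding /d/, identifying this as manner assimilation.
Place and voice are unchanged, so the assimilation is partial, not total.
The same holds elsewhere in the data: /ɸ/ → [p] after /q/ (fricative → stop, matching a stop) — only manner changes, and always toward the preceding segment.

partial assimilation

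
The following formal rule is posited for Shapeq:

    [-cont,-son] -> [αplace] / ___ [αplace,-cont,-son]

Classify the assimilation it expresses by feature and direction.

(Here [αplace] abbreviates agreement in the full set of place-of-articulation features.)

regressive place assimilation

The rule copies the place features (abbreviated [place]) from the environment onto the target, so the assimilating feature is place.
Since the environment is written after the underscore, the trigger follows the target; the direction is regressive.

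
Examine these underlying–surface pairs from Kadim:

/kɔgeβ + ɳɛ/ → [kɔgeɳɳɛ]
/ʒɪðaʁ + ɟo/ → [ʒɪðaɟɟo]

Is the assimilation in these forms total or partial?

total assimilation

Comparing underlying and surface forms, /β/ → [ɳ] is the alternation; the neighbouring /ɳ/ is constant.
The output [ɳ] is identical to the trigger /ɳ/ — every feature (place, manner, voicing) has been copied — so this is total assimilation.
The remaining alternation confirms this: /ʁ/ → [ɟ] before /ɟ/ — in each case the output is a copy of the following consonant.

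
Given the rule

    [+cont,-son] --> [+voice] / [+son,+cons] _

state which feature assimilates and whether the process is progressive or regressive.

The structural change is [+voice], and the conditioning segment [+son,+cons] (a sonorant consonant) is itself voiced, so the target comes to share the voicing of its neighbour — voicing assimilation.
Since the environment is written before the underscore, the trigger precedes the target; the direction is progressive.

progressive voicing assimilation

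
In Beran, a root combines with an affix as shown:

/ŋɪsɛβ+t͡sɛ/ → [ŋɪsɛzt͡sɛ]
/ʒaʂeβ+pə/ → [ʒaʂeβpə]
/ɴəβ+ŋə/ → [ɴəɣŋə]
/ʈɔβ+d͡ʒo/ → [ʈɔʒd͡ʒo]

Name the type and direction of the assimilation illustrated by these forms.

Comparing underlying and surface forms, /β/ → [z] is the alternation; the neighbouring /t͡s/ is constant.
/β/ is bilabial while /t͡s/ is alveolar; the output [z] is alveolar, matching the trigger — so the feature that spreads is place.
Manner and voice are unchanged, so the assimilation is partial, not total.
Checking the remaining alternations: /β/ → [ɣ] before /ŋ/ (bilabial → velar, matching velar); /β/ → [ʒ] before /d͡ʒ/ (bilabial → postalveolar, matching postalveolar) — only place changes, and always toward the following segment.
No alternation appears in [ʒaʂeβpə]: there the adjacent consonants already agree in place (/β/ and /p/ are both bilabial), so this form is consistent with the same rule.
The trigger is the following segment, so the direction is regressive (anticipatory).

regressive place assimilation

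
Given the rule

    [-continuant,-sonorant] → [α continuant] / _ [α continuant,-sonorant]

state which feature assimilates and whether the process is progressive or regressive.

The shared variable α links the value of [continuant] on the target to that of the neighbouring obstruent. [continuant] distinguishes stops from fricatives — a manner-of-articulation feature — so this is manner assimilation.
Since the environment is written after the underscore, the trigger follows the target; the direction is regressive.

regressive manner assimilation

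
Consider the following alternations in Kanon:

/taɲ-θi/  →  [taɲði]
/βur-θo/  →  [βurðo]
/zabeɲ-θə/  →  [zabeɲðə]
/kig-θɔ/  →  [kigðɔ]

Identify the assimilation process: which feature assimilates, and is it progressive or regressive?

progressive voicing assimilation

Underlying /θ/ is realised as [ð] next to /ɲ/; /ɲ/ itself does not change.
The change voiceless → voiced matches the voicing of the preceding /ɲ/, identifying this as voicing assimilation.
Place and manner are unchanged, so the assimilation is partial, not total.
The same holds elsewhere in the data: /θ/ → [ð] after /r/ (voiceless → voiced, matching voiced); /θ/ → [ð] after /g/ (voiceless → voiced, matching voiced) — only voicing changes, and always toward the preceding segment.
The trigger is the preceding segment, so the direction is progressive (perseverative).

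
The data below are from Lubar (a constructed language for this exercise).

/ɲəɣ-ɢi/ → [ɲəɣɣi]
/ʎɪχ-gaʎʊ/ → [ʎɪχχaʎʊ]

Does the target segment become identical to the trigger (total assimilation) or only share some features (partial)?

total assimilation

The segment that alternates is /ɢ/, which surfaces as [ɣ] when adjacent to /ɣ/.
The output [ɣ] is identical to the trigger /ɣ/ — every feature (place, manner, voicing) has been copied — so this is total assimilation.
The other form behaves the same way: /g/ → [χ] after /χ/ — in each case the output is a copy of the preceding consonant.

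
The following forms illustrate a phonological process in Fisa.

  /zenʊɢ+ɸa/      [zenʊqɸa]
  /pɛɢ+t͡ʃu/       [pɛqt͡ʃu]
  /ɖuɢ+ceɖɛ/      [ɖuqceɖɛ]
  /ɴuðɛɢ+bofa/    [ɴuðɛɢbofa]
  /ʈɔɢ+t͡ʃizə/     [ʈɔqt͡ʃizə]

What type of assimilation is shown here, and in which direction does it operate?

regressive voicing assimilation

Comparing underlying and surface forms, /ɢ/ → [q] is the alternation; the neighbouring /ɸ/ is constant.
/ɢ/ is voiced while /ɸ/ is voiceless; the output [q] is voiceless, matching the trigger — so the feature that spreads is voicing.
Place and manner are unchanged, so the assimilation is partial, not total.
The other alternating forms pattern the same way: /ɢ/ → [q] before /t͡ʃ/ (voiced → voiceless, matching voiceless); /ɢ/ → [q] before /c/ (voiced → voiceless, matching voiceless) — only voicing changes, and always toward the following segment.
No alternation appears in [ɴuðɛɢbofa]: there the adjacent consonants already agree in voicing (/ɢ/ and /b/ are both voiced), so this form is consistent with the same rule.
Since the segment that changes precedes the conditioning segment, the assimilation is regressive.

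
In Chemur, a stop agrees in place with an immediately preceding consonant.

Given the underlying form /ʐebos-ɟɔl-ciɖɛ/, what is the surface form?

[ʐebosdɔltiɖɛ]

/ɟ/ is a voiced palatal stop. The preceding trigger /s/ is alveolar, so /ɟ/ must become alveolar as well.
Changing only its place to alveolar gives [d] — the voiced alveolar stop.
The same rule applies at the second boundary: /c/ → [t] next to /l/.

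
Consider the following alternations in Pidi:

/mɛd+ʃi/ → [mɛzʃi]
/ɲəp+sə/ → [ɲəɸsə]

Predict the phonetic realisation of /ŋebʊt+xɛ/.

[ŋebʊsxɛ]

The data show regressive manner assimilation: /d/ → [z] before /ʃ/; /p/ → [ɸ] before /s/. In each pair only manner changes, matching the following consonant, while place and voice stay constant.
/t/ is a voiceless alveolar stop. The following trigger /x/ is a fricative, so /t/ must become a fricative as well.
The voiceless alveolar fricative is [s], so /t/ → [s].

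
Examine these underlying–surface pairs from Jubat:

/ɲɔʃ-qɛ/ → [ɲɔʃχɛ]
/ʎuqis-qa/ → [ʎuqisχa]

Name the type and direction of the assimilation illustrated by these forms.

Underlying /q/ is realised as [χ] next to /ʃ/; /ʃ/ itself does not change.
The change stop → fricative matches the manner of the preceding /ʃ/, identifying this as manner assimilation.
Place and voice are unchanged, so the assimilation is partial, not total.
The same holds elsewhere in the data: /q/ → [χ] after /s/ (stop → fricative, matching a fricative) — only manner changes, and always toward the preceding segment.
Since the segment that changes follows the conditioning segment, the assimilation is progressive.

progressive manner assimilation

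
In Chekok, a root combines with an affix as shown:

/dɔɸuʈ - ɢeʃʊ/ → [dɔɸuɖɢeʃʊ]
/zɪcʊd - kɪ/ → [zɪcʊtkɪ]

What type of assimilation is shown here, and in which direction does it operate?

regressive voicing assimilation

Underlying /ʈ/ is realised as [ɖ] next to /ɢ/; /ɢ/ itself does not change.
/ʈ/ is voiceless while /ɢ/ is voiced; the output [ɖ] is voiced, matching the trigger — so the feature that spreads is voicing.
Place and manner are unchanged, so the assimilation is partial, not total.
Checking the remaining alternation: /d/ → [t] before /k/ (voiced → voiceless, matching voiceless) — only voicing changes, and always toward the following segment.
Since the segment that changes precedes the conditioning segment, the assimilation is regressive.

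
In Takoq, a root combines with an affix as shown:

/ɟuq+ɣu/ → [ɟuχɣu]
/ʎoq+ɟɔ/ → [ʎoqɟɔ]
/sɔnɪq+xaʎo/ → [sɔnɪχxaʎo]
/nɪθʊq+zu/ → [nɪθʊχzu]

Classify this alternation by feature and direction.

regressive manner assimilation

The segment that alternates is /q/, which surfaces as [χ] when adjacent to /ɣ/.
The change stop → fricative matches the manner of the following /ɣ/, identifying this as manner assimilation.
Place and voice are unchanged, so the assimilation is partial, not total.
The other alternating forms pattern the same way: /q/ → [χ] before /x/ (stop → fricative, matching a fricative); /q/ → [χ] before /z/ (stop → fricative, matching a fricative) — only manner changes, and always toward the following segment.
No alternation appears in [ʎoqɟɔ]: there the adjacent consonants already agree in manner (/q/ and /ɟ/ are both stops), so this form is consistent with the same rule.
Since the segment that changes precedes the conditioning segment, the assimilation is regressive.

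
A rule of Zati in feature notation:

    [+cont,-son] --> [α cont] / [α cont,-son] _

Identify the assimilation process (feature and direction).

progressive manner assimilation

The shared variable α links the value of [cont] on the target to that of the neighbouring obstruent. [cont] distinguishes stops from fricatives — a manner-of-articulation feature — so this is manner assimilation.
The conditioning segment sits to the left of the focus bar, meaning the trigger precedes the segment that changes — progressive assimilation.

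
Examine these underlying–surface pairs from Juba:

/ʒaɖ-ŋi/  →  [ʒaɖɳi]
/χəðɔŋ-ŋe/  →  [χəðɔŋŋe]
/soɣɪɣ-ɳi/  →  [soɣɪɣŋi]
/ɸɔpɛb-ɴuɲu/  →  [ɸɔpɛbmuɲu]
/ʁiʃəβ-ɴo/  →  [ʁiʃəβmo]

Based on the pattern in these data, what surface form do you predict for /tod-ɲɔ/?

[todnɔ]

The data show progressive place assimilation: /ŋ/ → [ɳ] after /ɖ/; /ɳ/ → [ŋ] after /ɣ/; /ɴ/ → [m] after /b/; /ɴ/ → [m] after /β/. In each pair only place changes, matching the preceding consonant, while manner and voice stay constant.
Nothing changes in [χəðɔŋŋe]: there the adjacent consonants already agree in place (/ŋ/ and /ŋ/ are both velar), so this form is consistent with the same rule.
The rule targets /ɲ/ (voiced palatal nasal), which sits after the trigger /d/ (alveolar).
A voiced alveolar nasal is [n], so the surface segment is [n].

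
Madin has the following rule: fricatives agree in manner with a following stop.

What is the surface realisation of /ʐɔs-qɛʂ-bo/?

[ʐɔtqɛʈbo]

The rule targets /s/ (voiceless alveolar fricative), which sits before the trigger /q/ (stop).
Changing only its manner to stop gives [t] — the voiceless alveolar stop.
At the second juncture, /ʂ/ likewise becomes [ʈ] adjacent to /b/.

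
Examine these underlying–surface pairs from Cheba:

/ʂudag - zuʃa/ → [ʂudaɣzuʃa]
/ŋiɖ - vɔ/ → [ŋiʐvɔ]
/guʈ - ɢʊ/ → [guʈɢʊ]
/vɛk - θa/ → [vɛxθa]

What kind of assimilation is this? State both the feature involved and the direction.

The segment that alternates is /g/, which surfaces as [ɣ] when adjacent to /z/.
The change stop → fricative matches the manner of the following /z/, identifying this as manner assimilation.
Place and voice are unchanged, so the assimilation is partial, not total.
The other alternating forms pattern the same way: /ɖ/ → [ʐ] before /v/ (stop → fricative, matching a fricative); /k/ → [x] before /θ/ (stop → fricative, matching a fricative) — only manner changes, and always toward the following segment.
No alternation appears in [guʈɢʊ]: there the adjacent consonants already agree in manner (/ʈ/ and /ɢ/ are both stops), so this form is consistent with the same rule.
The trigger is the following segment, so the direction is regressive (anticipatory).

regressive manner assimilation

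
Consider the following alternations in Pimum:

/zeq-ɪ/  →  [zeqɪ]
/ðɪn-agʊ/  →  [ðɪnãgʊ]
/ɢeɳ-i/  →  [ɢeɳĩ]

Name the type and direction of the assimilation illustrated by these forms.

progressive nasality assimilation (vowel nasalisation)

The vowel /a/ surfaces as nasalised [ã] next to the preceding nasal /n/ — it has acquired the [+nasal] feature of its neighbour.
The other form shows the same pattern: /i/ → [ĩ] after /ɳ/ — each time a vowel is nasalised next to a preceding nasal.
No change occurs in [zeqɪ] because the vowel at the boundary is adjacent to an oral consonant, not a nasal (/ɪ/ next to /q/).
Because the conditioning nasal is to the left of the vowel that changes, the process is progressive (perseverative).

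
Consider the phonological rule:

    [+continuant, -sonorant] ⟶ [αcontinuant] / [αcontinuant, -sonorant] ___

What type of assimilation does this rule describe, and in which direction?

progressive manner assimilation

The shared variable α links the value of [continuant] on the target to that of the neighbouring obstruent. [continuant] distinguishes stops from fricatives — a manner-of-articulation feature — so this is manner assimilation.
The conditioning segment sits to the left of the focus bar, meaning the trigger precedes the segment that changes — progressive assimilation.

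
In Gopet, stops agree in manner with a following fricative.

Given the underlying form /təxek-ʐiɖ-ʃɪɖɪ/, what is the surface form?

/k/ is a voiceless velar stop. The following trigger /ʐ/ is a fricative, so /k/ must become a fricative as well.
A voiceless velar fricative is [x], so the surface segment is [x].
The same rule applies at the second boundary: /ɖ/ → [ʐ] next to /ʃ/.

[təxexʐiʐʃɪɖɪ]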